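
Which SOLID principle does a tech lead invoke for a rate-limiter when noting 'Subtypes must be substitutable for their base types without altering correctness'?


This describes the Liskov Substitution Principle (LSP)

Liskov Substitution Principle (LSP)


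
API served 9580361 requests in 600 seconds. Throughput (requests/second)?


Formula: throughput = requests / seconds
throughput = 9580361 / 600
throughput = 15967.27 requests/second

15967.27 requests/second


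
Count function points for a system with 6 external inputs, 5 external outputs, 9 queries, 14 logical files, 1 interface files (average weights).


UFP = EI*4 + EO*5 + EQ*4 + ILF*10 + EIF*7
UFP = 6*4 + 5*5 + 9*4 + 14*10 + 1*7
UFP = 24 + 25 + 36 + 140 + 7
UFP = 232

232


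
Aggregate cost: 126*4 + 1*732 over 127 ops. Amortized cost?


Formula: Amortized cost = Total cost / Operations
Total cost = (126 * 4) + (1 * 732)
Total cost = 504 + 732 = 1236
Amortized = 1236 / 127 = 9.7323

9.7323


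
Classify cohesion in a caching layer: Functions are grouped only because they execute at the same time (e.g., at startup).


Reasoning: Related by timing only
Type: Temporal cohesion

Temporal cohesion


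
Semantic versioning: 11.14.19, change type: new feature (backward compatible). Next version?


Current: 11.14.19
Change category: 'new feature (backward compatible)' → minor bump
SemVer rule: minor bump → increment MINOR, reset PATCH to 0 (MAJOR unchanged)
New: 11.15.0

11.15.0


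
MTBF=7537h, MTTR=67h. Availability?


Availability = MTBF / (MTBF + MTTR)
Availability = 7537 / (7537 + 67)
Availability = 7537 / 7604
Availability = 99.1189%

99.1189%


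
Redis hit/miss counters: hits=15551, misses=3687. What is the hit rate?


Formula: hit rate = hits / (hits + misses) * 100
hit rate = 15551 / (15551 + 3687) * 100
hit rate = 15551 / 19238 * 100
hit rate = 80.83%

80.83%


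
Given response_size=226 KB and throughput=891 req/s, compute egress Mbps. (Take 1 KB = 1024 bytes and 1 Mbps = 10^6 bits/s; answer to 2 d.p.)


Formula: Mbps = payload_bytes * RPS * 8 / 1e6
Payload per request = 226 KB = 226 * 1024 = 231424 bytes
Total bytes/sec = 231424 * 891 = 206198784
Total bits/sec = 206198784 * 8 = 1649590272
Mbps = 1649590272 / 1e6 = 1649.59

1649.59 Mbps


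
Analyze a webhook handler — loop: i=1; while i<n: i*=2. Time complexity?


Reasoning: i doubles each step so iterations are log2(n)
Complexity: O(log n)

O(log n)


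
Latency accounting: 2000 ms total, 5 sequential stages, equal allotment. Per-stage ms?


Formula: per_stage = total_budget / stages
per_stage = 2000 / 5
per_stage = 400.0 ms

400.0 ms


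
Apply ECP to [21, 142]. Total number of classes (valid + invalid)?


Valid range: [21, 142]
Class 1: x < 21 — invalid
Class 2: 21 ≤ x ≤ 142 — valid
Class 3: x > 142 — invalid
Total equivalence classes: 3

3 equivalence classes


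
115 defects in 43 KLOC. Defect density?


Defect density = defects / KLOC
Defect density = 115 / 43
Defect density = 2.674 defects/KLOC

2.674 defects/KLOC


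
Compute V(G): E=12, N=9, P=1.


Formula: V(G) = E - N + 2P
V(G) = 12 - 9 + 2*1
V(G) = 3 + 2
V(G) = 5

5


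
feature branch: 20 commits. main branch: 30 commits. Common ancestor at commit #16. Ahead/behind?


Common ancestor: commit #16
feature commits after divergence: 20 - 16 = 4
main commits after divergence: 30 - 16 = 14
feature is 4 commits ahead of main
main is 14 commits ahead of feature

feature ahead: 4, main ahead: 14


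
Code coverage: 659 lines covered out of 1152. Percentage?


Coverage = covered / total * 100
Coverage = 659 / 1152 * 100
Coverage = 57.2%

57.2%


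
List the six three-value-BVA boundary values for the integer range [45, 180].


Range: [45, 180]
Boundaries: just below min, min, min+1, max-1, max, just above max
Values: [44, 45, 46, 179, 180, 181]

[44, 45, 46, 179, 180, 181]


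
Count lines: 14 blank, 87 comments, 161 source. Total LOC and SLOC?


Total LOC = blank + comment + code
Total LOC = 14 + 87 + 161 = 262
SLOC (source only) = code = 161

Total LOC: 262, SLOC: 161


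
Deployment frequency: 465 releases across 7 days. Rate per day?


Formula: deployments per day = releases / days
= 465 / 7
= 66.429 deploys/day
(equivalently, 465.0 deploys/week)

66.429 deploys/day


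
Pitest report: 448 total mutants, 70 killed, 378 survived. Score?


Mutation score = killed / total * 100
Mutation score = 70 / 448 * 100
Mutation score = 15.63%

15.63%


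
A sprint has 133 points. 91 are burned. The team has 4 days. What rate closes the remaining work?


Formula: Required rate = Remaining points / Days left
Remaining = 133 - 91 = 42 points
Required rate = 42 / 4 = 10.5 points/day

10.5 points/day


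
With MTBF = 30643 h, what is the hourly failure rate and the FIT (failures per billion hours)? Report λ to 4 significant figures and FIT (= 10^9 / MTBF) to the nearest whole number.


Formula: λ = 1 / MTBF; FIT = λ × 1e9 = 1e9 / MTBF
λ = 1 / 30643 ≈ 3.263e-05 failures/hour
FIT = 1e9 / 30643 ≈ 32634 failures per 1e9 hours (nearest whole number)

λ = 3.263e-05 /h, FIT = 32634


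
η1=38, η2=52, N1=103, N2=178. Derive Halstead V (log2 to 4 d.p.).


Formula: V = N * log2(η), where N = N1 + N2 and η = η1 + η2
η = 38 + 52 = 90
N = 103 + 178 = 281
log2(90) ≈ 6.4919
V = 281 * 6.4919 = 1824.22

1824.22


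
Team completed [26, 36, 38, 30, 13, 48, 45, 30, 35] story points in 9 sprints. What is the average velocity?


Formula: Avg velocity = Total points / Number of sprints
Points: [26, 36, 38, 30, 13, 48, 45, 30, 35]
Sum = 26 + 36 + 38 + 30 + 13 + 48 + 45 + 30 + 35 = 301
Avg velocity = 301 / 9 = 33.44 points/sprint

33.44 points/sprint


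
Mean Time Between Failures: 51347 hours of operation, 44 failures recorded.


Formula: MTBF = Total operating time / Number of failures
MTBF = 51347 / 44
MTBF = 1166.98 hours

1166.98 hours


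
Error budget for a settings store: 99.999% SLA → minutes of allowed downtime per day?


Formula: allowed downtime = period * (100 - SLA) / 100
Period (day) = 1440 minutes
Unavailability fraction = (100 - 99.999) / 100
Allowed downtime = 1440 * (100 - 99.999) / 100
Allowed downtime = 0.0144 minutes

0.0144 minutes


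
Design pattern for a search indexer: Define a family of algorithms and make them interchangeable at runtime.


This matches the Strategy pattern

Strategy


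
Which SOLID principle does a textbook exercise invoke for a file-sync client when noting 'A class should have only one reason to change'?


This describes the Single Responsibility Principle (SRP)

Single Responsibility Principle (SRP)


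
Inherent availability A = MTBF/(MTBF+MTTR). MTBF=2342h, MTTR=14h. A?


Availability = MTBF / (MTBF + MTTR)
Availability = 2342 / (2342 + 14)
Availability = 2342 / 2356
Availability = 99.4058%

99.4058%


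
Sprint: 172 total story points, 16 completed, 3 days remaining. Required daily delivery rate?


Formula: Required rate = Remaining points / Days left
Remaining = 172 - 16 = 156 points
Required rate = 156 / 3 = 52.0 points/day

52.0 points/day


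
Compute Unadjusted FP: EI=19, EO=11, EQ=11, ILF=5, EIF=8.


UFP = EI*4 + EO*5 + EQ*4 + ILF*10 + EIF*7
UFP = 19*4 + 11*5 + 11*4 + 5*10 + 8*7
UFP = 76 + 55 + 44 + 50 + 56
UFP = 281

281


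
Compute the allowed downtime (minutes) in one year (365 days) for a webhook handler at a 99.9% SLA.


Formula: allowed downtime = period * (100 - SLA) / 100
Period (year (365 days)) = 525600 minutes
Unavailability fraction = (100 - 99.9) / 100
Allowed downtime = 525600 * (100 - 99.9) / 100
Allowed downtime = 525.6 minutes

525.6 minutes


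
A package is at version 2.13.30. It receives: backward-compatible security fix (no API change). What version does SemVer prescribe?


Current: 2.13.30
Change category: 'backward-compatible security fix (no API change)' → patch bump
SemVer rule: patch bump → increment PATCH (MAJOR and MINOR unchanged)
New: 2.13.31

2.13.31


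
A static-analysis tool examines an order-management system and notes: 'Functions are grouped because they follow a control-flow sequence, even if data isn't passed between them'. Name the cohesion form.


Reasoning: Grouped by order of execution within a routine, not by data flow
Type: Procedural cohesion

Procedural cohesion


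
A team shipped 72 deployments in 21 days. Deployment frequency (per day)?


Formula: deployments per day = releases / days
= 72 / 21
= 3.429 deploys/day
(equivalently, 24.0 deploys/week)

3.429 deploys/day


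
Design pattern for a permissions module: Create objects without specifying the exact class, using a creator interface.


This matches the Factory Method pattern

Factory Method


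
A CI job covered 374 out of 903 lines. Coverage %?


Coverage = covered / total * 100
Coverage = 374 / 903 * 100
Coverage = 41.42%

41.42%


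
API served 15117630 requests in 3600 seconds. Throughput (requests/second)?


Formula: throughput = requests / seconds
throughput = 15117630 / 3600
throughput = 4199.34 requests/second

4199.34 requests/second


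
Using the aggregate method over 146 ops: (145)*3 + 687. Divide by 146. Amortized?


Formula: Amortized cost = Total cost / Operations
Total cost = (145 * 3) + (1 * 687)
Total cost = 435 + 687 = 1122
Amortized = 1122 / 146 = 7.6849

7.6849


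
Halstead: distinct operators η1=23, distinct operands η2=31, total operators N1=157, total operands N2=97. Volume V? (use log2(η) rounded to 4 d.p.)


Formula: V = N * log2(η), where N = N1 + N2 and η = η1 + η2
η = 23 + 31 = 54
N = 157 + 97 = 254
log2(54) ≈ 5.7549
V = 254 * 5.7549 = 1461.74

1461.74


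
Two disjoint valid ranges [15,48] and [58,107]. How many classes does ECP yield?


Valid ranges: [15,48] and [58,107]
Class 1: x < 15 — invalid
Class 2: 15 ≤ x ≤ 48 — valid
Class 3: 48 < x < 58 — invalid (gap between ranges)
Class 4: 58 ≤ x ≤ 107 — valid
Class 5: x > 107 — invalid
Total equivalence classes: 5

5 equivalence classes


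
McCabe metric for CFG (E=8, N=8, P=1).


Formula: V(G) = E - N + 2P
V(G) = 8 - 8 + 2*1
V(G) = 0 + 2
V(G) = 2

2


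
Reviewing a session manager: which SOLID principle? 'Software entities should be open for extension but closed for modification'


This describes the Open/Closed Principle (OCP)

Open/Closed Principle (OCP)


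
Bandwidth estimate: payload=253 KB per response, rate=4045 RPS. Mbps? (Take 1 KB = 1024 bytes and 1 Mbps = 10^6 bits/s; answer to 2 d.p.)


Formula: Mbps = payload_bytes * RPS * 8 / 1e6
Payload per request = 253 KB = 253 * 1024 = 259072 bytes
Total bytes/sec = 259072 * 4045 = 1047946240
Total bits/sec = 1047946240 * 8 = 8383569920
Mbps = 8383569920 / 1e6 = 8383.57

8383.57 Mbps


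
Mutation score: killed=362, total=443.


Mutation score = killed / total * 100
Mutation score = 362 / 443 * 100
Mutation score = 81.72%

81.72%


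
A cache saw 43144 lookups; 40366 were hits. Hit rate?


Formula: hit rate = hits / (hits + misses) * 100
hit rate = 40366 / (40366 + 2778) * 100
hit rate = 40366 / 43144 * 100
hit rate = 93.56%

93.56%


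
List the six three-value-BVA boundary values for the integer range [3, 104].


Range: [3, 104]
Boundaries: just below min, min, min+1, max-1, max, just above max
Values: [2, 3, 4, 103, 104, 105]

[2, 3, 4, 103, 104, 105]


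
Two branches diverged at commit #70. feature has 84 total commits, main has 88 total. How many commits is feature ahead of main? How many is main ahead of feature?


Common ancestor: commit #70
feature commits after divergence: 84 - 70 = 14
main commits after divergence: 88 - 70 = 18
feature is 14 commits ahead of main
main is 18 commits ahead of feature

feature ahead: 14, main ahead: 18


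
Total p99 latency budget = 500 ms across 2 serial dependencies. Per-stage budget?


Formula: per_stage = total_budget / stages
per_stage = 500 / 2
per_stage = 250.0 ms

250.0 ms


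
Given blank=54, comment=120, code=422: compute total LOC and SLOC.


Total LOC = blank + comment + code
Total LOC = 54 + 120 + 422 = 596
SLOC (source only) = code = 422

Total LOC: 596, SLOC: 422


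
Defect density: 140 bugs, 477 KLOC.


Defect density = defects / KLOC
Defect density = 140 / 477
Defect density = 0.294 defects/KLOC

0.294 defects/KLOC


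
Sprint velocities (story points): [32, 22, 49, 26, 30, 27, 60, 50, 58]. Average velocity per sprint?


Formula: Avg velocity = Total points / Number of sprints
Points: [32, 22, 49, 26, 30, 27, 60, 50, 58]
Sum = 32 + 22 + 49 + 26 + 30 + 27 + 60 + 50 + 58 = 354
Avg velocity = 354 / 9 = 39.33 points/sprint

39.33 points/sprint


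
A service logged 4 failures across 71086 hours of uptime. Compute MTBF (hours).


Formula: MTBF = Total operating time / Number of failures
MTBF = 71086 / 4
MTBF = 17771.5 hours

17771.5 hours


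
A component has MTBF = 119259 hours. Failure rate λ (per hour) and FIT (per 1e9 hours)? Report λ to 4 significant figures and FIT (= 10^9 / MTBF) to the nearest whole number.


Formula: λ = 1 / MTBF; FIT = λ × 1e9 = 1e9 / MTBF
λ = 1 / 119259 ≈ 8.385e-06 failures/hour
FIT = 1e9 / 119259 ≈ 8385 failures per 1e9 hours (nearest whole number)

λ = 8.385e-06 /h, FIT = 8385


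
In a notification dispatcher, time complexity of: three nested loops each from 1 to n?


Reasoning: three levels of nesting over n
Complexity: O(n^3)

O(n^3)


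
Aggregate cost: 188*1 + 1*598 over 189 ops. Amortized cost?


Formula: Amortized cost = Total cost / Operations
Total cost = (188 * 1) + (1 * 598)
Total cost = 188 + 598 = 786
Amortized = 786 / 189 = 4.1587

4.1587


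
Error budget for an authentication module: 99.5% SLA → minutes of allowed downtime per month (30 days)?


Formula: allowed downtime = period * (100 - SLA) / 100
Period (month (30 days)) = 43200 minutes
Unavailability fraction = (100 - 99.5) / 100
Allowed downtime = 43200 * (100 - 99.5) / 100
Allowed downtime = 216.0 minutes

216.0 minutes


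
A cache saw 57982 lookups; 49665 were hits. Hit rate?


Formula: hit rate = hits / (hits + misses) * 100
hit rate = 49665 / (49665 + 8317) * 100
hit rate = 49665 / 57982 * 100
hit rate = 85.66%

85.66%


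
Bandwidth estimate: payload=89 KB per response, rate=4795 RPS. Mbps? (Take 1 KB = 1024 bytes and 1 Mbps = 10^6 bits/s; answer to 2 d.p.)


Formula: Mbps = payload_bytes * RPS * 8 / 1e6
Payload per request = 89 KB = 89 * 1024 = 91136 bytes
Total bytes/sec = 91136 * 4795 = 436997120
Total bits/sec = 436997120 * 8 = 3495976960
Mbps = 3495976960 / 1e6 = 3495.98

3495.98 Mbps


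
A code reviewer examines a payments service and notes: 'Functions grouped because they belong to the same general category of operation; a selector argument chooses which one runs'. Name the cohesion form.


Reasoning: Grouped by category of activity, not by data or sequence
Type: Logical cohesion

Logical cohesion


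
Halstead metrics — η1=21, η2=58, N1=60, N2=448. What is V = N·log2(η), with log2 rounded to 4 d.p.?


Formula: V = N * log2(η), where N = N1 + N2 and η = η1 + η2
η = 21 + 58 = 79
N = 60 + 448 = 508
log2(79) ≈ 6.3038
V = 508 * 6.3038 = 3202.33

3202.33


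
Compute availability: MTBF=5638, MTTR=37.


Availability = MTBF / (MTBF + MTTR)
Availability = 5638 / (5638 + 37)
Availability = 5638 / 5675
Availability = 99.348%

99.348%


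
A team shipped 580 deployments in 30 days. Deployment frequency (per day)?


Formula: deployments per day = releases / days
= 580 / 30
= 19.333 deploys/day
(equivalently, 135.33 deploys/week)

19.333 deploys/day


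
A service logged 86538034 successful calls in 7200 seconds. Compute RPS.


Formula: throughput = requests / seconds
throughput = 86538034 / 7200
throughput = 12019.17 requests/second

12019.17 requests/second


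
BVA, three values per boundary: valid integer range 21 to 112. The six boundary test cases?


Range: [21, 112]
Boundaries: just below min, min, min+1, max-1, max, just above max
Values: [20, 21, 22, 111, 112, 113]

[20, 21, 22, 111, 112, 113]


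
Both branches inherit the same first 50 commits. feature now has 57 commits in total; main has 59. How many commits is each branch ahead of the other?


Common ancestor: commit #50
feature commits after divergence: 57 - 50 = 7
main commits after divergence: 59 - 50 = 9
feature is 7 commits ahead of main
main is 9 commits ahead of feature

feature ahead: 7, main ahead: 9


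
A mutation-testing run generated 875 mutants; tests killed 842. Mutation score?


Mutation score = killed / total * 100
Mutation score = 842 / 875 * 100
Mutation score = 96.23%

96.23%


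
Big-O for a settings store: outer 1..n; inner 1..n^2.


Reasoning: n times n^2
Complexity: O(n^3)

O(n^3)


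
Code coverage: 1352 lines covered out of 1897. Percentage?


Coverage = covered / total * 100
Coverage = 1352 / 1897 * 100
Coverage = 71.27%

71.27%


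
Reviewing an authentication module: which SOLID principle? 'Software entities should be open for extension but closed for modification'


This describes the Open/Closed Principle (OCP)

Open/Closed Principle (OCP)


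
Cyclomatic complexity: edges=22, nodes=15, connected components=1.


Formula: V(G) = E - N + 2P
V(G) = 22 - 15 + 2*1
V(G) = 7 + 2
V(G) = 9

9


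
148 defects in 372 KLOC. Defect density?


Defect density = defects / KLOC
Defect density = 148 / 372
Defect density = 0.398 defects/KLOC

0.398 defects/KLOC


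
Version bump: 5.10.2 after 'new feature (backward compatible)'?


Current: 5.10.2
Change category: 'new feature (backward compatible)' → minor bump
SemVer rule: minor bump → increment MINOR, reset PATCH to 0 (MAJOR unchanged)
New: 5.11.0

5.11.0


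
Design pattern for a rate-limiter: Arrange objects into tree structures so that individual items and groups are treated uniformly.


This matches the Composite pattern

Composite


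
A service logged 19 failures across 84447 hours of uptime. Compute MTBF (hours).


Formula: MTBF = Total operating time / Number of failures
MTBF = 84447 / 19
MTBF = 4444.58 hours

4444.58 hours


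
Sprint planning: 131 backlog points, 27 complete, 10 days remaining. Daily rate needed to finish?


Formula: Required rate = Remaining points / Days left
Remaining = 131 - 27 = 104 points
Required rate = 104 / 10 = 10.4 points/day

10.4 points/day


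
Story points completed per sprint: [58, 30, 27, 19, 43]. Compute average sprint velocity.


Formula: Avg velocity = Total points / Number of sprints
Points: [58, 30, 27, 19, 43]
Sum = 58 + 30 + 27 + 19 + 43 = 177
Avg velocity = 177 / 5 = 35.4 points/sprint

35.4 points/sprint


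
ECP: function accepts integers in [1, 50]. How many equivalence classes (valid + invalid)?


Valid range: [1, 50]
Class 1: x < 1 — invalid
Class 2: 1 ≤ x ≤ 50 — valid
Class 3: x > 50 — invalid
Total equivalence classes: 3

3 equivalence classes


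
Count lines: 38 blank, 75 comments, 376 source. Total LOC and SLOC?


Total LOC = blank + comment + code
Total LOC = 38 + 75 + 376 = 489
SLOC (source only) = code = 376

Total LOC: 489, SLOC: 376


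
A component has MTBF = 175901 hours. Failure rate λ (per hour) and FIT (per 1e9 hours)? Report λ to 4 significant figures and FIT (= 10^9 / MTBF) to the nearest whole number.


Formula: λ = 1 / MTBF; FIT = λ × 1e9 = 1e9 / MTBF
λ = 1 / 175901 ≈ 5.685e-06 failures/hour
FIT = 1e9 / 175901 ≈ 5685 failures per 1e9 hours (nearest whole number)

λ = 5.685e-06 /h, FIT = 5685


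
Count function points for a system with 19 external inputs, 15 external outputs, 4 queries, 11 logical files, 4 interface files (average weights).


UFP = EI*4 + EO*5 + EQ*4 + ILF*10 + EIF*7
UFP = 19*4 + 15*5 + 4*4 + 11*10 + 4*7
UFP = 76 + 75 + 16 + 110 + 28
UFP = 305

305


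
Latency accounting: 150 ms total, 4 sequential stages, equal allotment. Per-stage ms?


Formula: per_stage = total_budget / stages
per_stage = 150 / 4
per_stage = 37.5 ms

37.5 ms


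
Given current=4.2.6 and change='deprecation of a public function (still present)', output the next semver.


Current: 4.2.6
Change category: 'deprecation of a public function (still present)' → minor bump
SemVer rule: minor bump → increment MINOR, reset PATCH to 0 (MAJOR unchanged)
New: 4.3.0

4.3.0


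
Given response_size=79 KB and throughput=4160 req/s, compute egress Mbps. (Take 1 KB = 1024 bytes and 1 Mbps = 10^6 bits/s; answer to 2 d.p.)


Formula: Mbps = payload_bytes * RPS * 8 / 1e6
Payload per request = 79 KB = 79 * 1024 = 80896 bytes
Total bytes/sec = 80896 * 4160 = 336527360
Total bits/sec = 336527360 * 8 = 2692218880
Mbps = 2692218880 / 1e6 = 2692.22

2692.22 Mbps


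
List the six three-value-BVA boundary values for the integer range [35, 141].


Range: [35, 141]
Boundaries: just below min, min, min+1, max-1, max, just above max
Values: [34, 35, 36, 140, 141, 142]

[34, 35, 36, 140, 141, 142]


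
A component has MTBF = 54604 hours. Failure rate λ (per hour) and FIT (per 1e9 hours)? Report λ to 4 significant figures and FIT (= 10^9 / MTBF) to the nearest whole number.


Formula: λ = 1 / MTBF; FIT = λ × 1e9 = 1e9 / MTBF
λ = 1 / 54604 ≈ 1.831e-05 failures/hour
FIT = 1e9 / 54604 ≈ 18314 failures per 1e9 hours (nearest whole number)

λ = 1.831e-05 /h, FIT = 18314


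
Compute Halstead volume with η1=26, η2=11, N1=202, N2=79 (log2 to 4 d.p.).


Formula: V = N * log2(η), where N = N1 + N2 and η = η1 + η2
η = 26 + 11 = 37
N = 202 + 79 = 281
log2(37) ≈ 5.2095
V = 281 * 5.2095 = 1463.87

1463.87


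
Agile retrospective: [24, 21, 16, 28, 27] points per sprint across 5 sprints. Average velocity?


Formula: Avg velocity = Total points / Number of sprints
Points: [24, 21, 16, 28, 27]
Sum = 24 + 21 + 16 + 28 + 27 = 116
Avg velocity = 116 / 5 = 23.2 points/sprint

23.2 points/sprint


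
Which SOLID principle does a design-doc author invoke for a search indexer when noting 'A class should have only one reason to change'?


This describes the Single Responsibility Principle (SRP)

Single Responsibility Principle (SRP)


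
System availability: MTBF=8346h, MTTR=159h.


Availability = MTBF / (MTBF + MTTR)
Availability = 8346 / (8346 + 159)
Availability = 8346 / 8505
Availability = 98.1305%

98.1305%


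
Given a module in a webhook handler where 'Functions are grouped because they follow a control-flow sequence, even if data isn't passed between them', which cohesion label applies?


Reasoning: Grouped by order of execution within a routine, not by data flow
Type: Procedural cohesion

Procedural cohesion


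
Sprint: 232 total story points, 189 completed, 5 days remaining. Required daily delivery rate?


Formula: Required rate = Remaining points / Days left
Remaining = 232 - 189 = 43 points
Required rate = 43 / 5 = 8.6 points/day

8.6 points/day


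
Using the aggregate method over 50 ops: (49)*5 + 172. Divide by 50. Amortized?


Formula: Amortized cost = Total cost / Operations
Total cost = (49 * 5) + (1 * 172)
Total cost = 245 + 172 = 417
Amortized = 417 / 50 = 8.34

8.34


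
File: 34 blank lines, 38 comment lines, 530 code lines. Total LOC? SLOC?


Total LOC = blank + comment + code
Total LOC = 34 + 38 + 530 = 602
SLOC (source only) = code = 530

Total LOC: 602, SLOC: 530


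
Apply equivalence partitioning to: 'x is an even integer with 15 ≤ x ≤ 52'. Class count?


Constraint: even integers in [15, 52]
Class 1: x < 15 — out-of-range invalid
Class 2: x in [15,52] but odd — wrong type invalid
Class 3: x in [15,52] and even — valid
Class 4: x > 52 — out-of-range invalid
Total equivalence classes: 4

4 equivalence classes


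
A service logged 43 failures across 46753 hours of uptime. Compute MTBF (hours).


Formula: MTBF = Total operating time / Number of failures
MTBF = 46753 / 43
MTBF = 1087.28 hours

1087.28 hours


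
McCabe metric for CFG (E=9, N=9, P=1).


Formula: V(G) = E - N + 2P
V(G) = 9 - 9 + 2*1
V(G) = 0 + 2
V(G) = 2

2


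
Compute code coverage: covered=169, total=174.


Coverage = covered / total * 100
Coverage = 169 / 174 * 100
Coverage = 97.13%

97.13%


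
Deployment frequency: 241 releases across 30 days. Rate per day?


Formula: deployments per day = releases / days
= 241 / 30
= 8.033 deploys/day
(equivalently, 56.23 deploys/week)

8.033 deploys/day


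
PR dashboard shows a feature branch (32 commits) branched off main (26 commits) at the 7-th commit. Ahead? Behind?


Common ancestor: commit #7
feature commits after divergence: 32 - 7 = 25
main commits after divergence: 26 - 7 = 19
feature is 25 commits ahead of main
main is 19 commits ahead of feature

feature ahead: 25, main ahead: 19


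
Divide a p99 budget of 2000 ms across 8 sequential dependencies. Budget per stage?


Formula: per_stage = total_budget / stages
per_stage = 2000 / 8
per_stage = 250.0 ms

250.0 ms


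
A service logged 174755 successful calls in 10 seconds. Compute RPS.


Formula: throughput = requests / seconds
throughput = 174755 / 10
throughput = 17475.5 requests/second

17475.5 requests/second


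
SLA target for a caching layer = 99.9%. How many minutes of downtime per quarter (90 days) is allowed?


Formula: allowed downtime = period * (100 - SLA) / 100
Period (quarter (90 days)) = 129600 minutes
Unavailability fraction = (100 - 99.9) / 100
Allowed downtime = 129600 * (100 - 99.9) / 100
Allowed downtime = 129.6 minutes

129.6 minutes


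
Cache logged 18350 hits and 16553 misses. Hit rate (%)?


Formula: hit rate = hits / (hits + misses) * 100
hit rate = 18350 / (18350 + 16553) * 100
hit rate = 18350 / 34903 * 100
hit rate = 52.57%

52.57%


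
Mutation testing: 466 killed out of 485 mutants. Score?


Mutation score = killed / total * 100
Mutation score = 466 / 485 * 100
Mutation score = 96.08%

96.08%


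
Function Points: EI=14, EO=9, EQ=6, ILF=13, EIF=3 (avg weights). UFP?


UFP = EI*4 + EO*5 + EQ*4 + ILF*10 + EIF*7
UFP = 14*4 + 9*5 + 6*4 + 13*10 + 3*7
UFP = 56 + 45 + 24 + 130 + 21
UFP = 276

276


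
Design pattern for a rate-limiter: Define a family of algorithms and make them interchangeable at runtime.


This matches the Strategy pattern

Strategy


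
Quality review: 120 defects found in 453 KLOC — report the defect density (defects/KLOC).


Defect density = defects / KLOC
Defect density = 120 / 453
Defect density = 0.265 defects/KLOC

0.265 defects/KLOC


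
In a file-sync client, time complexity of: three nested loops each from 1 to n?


Reasoning: three levels of nesting over n
Complexity: O(n^3)

O(n^3)


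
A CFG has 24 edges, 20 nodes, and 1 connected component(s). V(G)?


Formula: V(G) = E - N + 2P
V(G) = 24 - 20 + 2*1
V(G) = 4 + 2
V(G) = 6

6


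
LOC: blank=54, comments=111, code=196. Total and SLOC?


Total LOC = blank + comment + code
Total LOC = 54 + 111 + 196 = 361
SLOC (source only) = code = 196

Total LOC: 361, SLOC: 196


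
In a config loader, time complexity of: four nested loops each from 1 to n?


Reasoning: four levels of nesting
Complexity: O(n^4)

O(n^4)


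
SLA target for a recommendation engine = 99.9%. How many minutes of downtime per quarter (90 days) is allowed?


Formula: allowed downtime = period * (100 - SLA) / 100
Period (quarter (90 days)) = 129600 minutes
Unavailability fraction = (100 - 99.9) / 100
Allowed downtime = 129600 * (100 - 99.9) / 100
Allowed downtime = 129.6 minutes

129.6 minutes


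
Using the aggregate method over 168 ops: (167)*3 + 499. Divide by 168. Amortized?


Formula: Amortized cost = Total cost / Operations
Total cost = (167 * 3) + (1 * 499)
Total cost = 501 + 499 = 1000
Amortized = 1000 / 168 = 5.9524

5.9524


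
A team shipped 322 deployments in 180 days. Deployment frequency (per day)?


Formula: deployments per day = releases / days
= 322 / 180
= 1.789 deploys/day
(equivalently, 12.52 deploys/week)

1.789 deploys/day


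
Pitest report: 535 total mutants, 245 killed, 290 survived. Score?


Mutation score = killed / total * 100
Mutation score = 245 / 535 * 100
Mutation score = 45.79%

45.79%


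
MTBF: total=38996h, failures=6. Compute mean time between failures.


Formula: MTBF = Total operating time / Number of failures
MTBF = 38996 / 6
MTBF = 6499.33 hours

6499.33 hours


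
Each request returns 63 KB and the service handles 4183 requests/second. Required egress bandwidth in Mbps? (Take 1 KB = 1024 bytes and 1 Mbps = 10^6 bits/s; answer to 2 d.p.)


Formula: Mbps = payload_bytes * RPS * 8 / 1e6
Payload per request = 63 KB = 63 * 1024 = 64512 bytes
Total bytes/sec = 64512 * 4183 = 269853696
Total bits/sec = 269853696 * 8 = 2158829568
Mbps = 2158829568 / 1e6 = 2158.83

2158.83 Mbps


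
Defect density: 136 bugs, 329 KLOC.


Defect density = defects / KLOC
Defect density = 136 / 329
Defect density = 0.413 defects/KLOC

0.413 defects/KLOC


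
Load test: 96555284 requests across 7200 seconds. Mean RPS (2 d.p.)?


Formula: throughput = requests / seconds
throughput = 96555284 / 7200
throughput = 13410.46 requests/second

13410.46 requests/second


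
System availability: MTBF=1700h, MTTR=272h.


Availability = MTBF / (MTBF + MTTR)
Availability = 1700 / (1700 + 272)
Availability = 1700 / 1972
Availability = 86.2069%

86.2069%


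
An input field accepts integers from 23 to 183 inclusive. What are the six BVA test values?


Range: [23, 183]
Boundaries: just below min, min, min+1, max-1, max, just above max
Values: [22, 23, 24, 182, 183, 184]

[22, 23, 24, 182, 183, 184]


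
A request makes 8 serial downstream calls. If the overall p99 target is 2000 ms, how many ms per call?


Formula: per_stage = total_budget / stages
per_stage = 2000 / 8
per_stage = 250.0 ms

250.0 ms


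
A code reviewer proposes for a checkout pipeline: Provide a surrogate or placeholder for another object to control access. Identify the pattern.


This matches the Proxy pattern

Proxy


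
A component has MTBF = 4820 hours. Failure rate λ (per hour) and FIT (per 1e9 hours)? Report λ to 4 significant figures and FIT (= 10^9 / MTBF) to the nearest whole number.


Formula: λ = 1 / MTBF; FIT = λ × 1e9 = 1e9 / MTBF
λ = 1 / 4820 ≈ 2.075e-04 failures/hour
FIT = 1e9 / 4820 ≈ 207469 failures per 1e9 hours (nearest whole number)

λ = 2.075e-04 /h, FIT = 207469


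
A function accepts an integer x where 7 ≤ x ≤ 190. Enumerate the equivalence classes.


Valid range: [7, 190]
Class 1: x < 7 — invalid
Class 2: 7 ≤ x ≤ 190 — valid
Class 3: x > 190 — invalid
Total equivalence classes: 3

3 equivalence classes


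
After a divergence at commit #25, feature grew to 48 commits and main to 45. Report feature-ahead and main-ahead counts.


Common ancestor: commit #25
feature commits after divergence: 48 - 25 = 23
main commits after divergence: 45 - 25 = 20
feature is 23 commits ahead of main
main is 20 commits ahead of feature

feature ahead: 23, main ahead: 20


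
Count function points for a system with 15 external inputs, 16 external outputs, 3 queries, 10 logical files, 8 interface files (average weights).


UFP = EI*4 + EO*5 + EQ*4 + ILF*10 + EIF*7
UFP = 15*4 + 16*5 + 3*4 + 10*10 + 8*7
UFP = 60 + 80 + 12 + 100 + 56
UFP = 308

308


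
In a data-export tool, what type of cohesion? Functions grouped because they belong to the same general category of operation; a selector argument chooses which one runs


Reasoning: Grouped by category of activity, not by data or sequence
Type: Logical cohesion

Logical cohesion


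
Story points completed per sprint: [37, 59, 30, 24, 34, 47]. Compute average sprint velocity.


Formula: Avg velocity = Total points / Number of sprints
Points: [37, 59, 30, 24, 34, 47]
Sum = 37 + 59 + 30 + 24 + 34 + 47 = 231
Avg velocity = 231 / 6 = 38.5 points/sprint

38.5 points/sprint


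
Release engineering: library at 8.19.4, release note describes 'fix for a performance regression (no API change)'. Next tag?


Current: 8.19.4
Change category: 'fix for a performance regression (no API change)' → patch bump
SemVer rule: patch bump → increment PATCH (MAJOR and MINOR unchanged)
New: 8.19.5

8.19.5


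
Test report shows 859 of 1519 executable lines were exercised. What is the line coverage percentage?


Coverage = covered / total * 100
Coverage = 859 / 1519 * 100
Coverage = 56.55%

56.55%


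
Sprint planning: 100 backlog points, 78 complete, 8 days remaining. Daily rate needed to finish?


Formula: Required rate = Remaining points / Days left
Remaining = 100 - 78 = 22 points
Required rate = 22 / 8 = 2.75 points/day

2.75 points/day


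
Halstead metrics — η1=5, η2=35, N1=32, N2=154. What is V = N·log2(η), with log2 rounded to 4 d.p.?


Formula: V = N * log2(η), where N = N1 + N2 and η = η1 + η2
η = 5 + 35 = 40
N = 32 + 154 = 186
log2(40) ≈ 5.3219
V = 186 * 5.3219 = 989.87

989.87


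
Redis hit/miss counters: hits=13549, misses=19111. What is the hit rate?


Formula: hit rate = hits / (hits + misses) * 100
hit rate = 13549 / (13549 + 19111) * 100
hit rate = 13549 / 32660 * 100
hit rate = 41.48%

41.48%


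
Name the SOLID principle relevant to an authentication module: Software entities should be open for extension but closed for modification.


This describes the Open/Closed Principle (OCP)

Open/Closed Principle (OCP)


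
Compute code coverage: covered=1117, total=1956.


Coverage = covered / total * 100
Coverage = 1117 / 1956 * 100
Coverage = 57.11%

57.11%


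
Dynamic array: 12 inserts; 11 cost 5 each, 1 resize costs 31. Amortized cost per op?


Formula: Amortized cost = Total cost / Operations
Total cost = (11 * 5) + (1 * 31)
Total cost = 55 + 31 = 86
Amortized = 86 / 12 = 7.1667

7.1667


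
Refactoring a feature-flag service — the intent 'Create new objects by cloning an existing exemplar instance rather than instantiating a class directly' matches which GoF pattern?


This matches the Prototype pattern

Prototype


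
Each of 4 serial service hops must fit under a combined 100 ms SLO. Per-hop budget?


Formula: per_stage = total_budget / stages
per_stage = 100 / 4
per_stage = 25.0 ms

25.0 ms


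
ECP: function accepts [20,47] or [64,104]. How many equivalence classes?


Valid ranges: [20,47] and [64,104]
Class 1: x < 20 — invalid
Class 2: 20 ≤ x ≤ 47 — valid
Class 3: 47 < x < 64 — invalid (gap between ranges)
Class 4: 64 ≤ x ≤ 104 — valid
Class 5: x > 104 — invalid
Total equivalence classes: 5

5 equivalence classes


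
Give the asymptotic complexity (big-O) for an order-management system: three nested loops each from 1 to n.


Reasoning: three levels of nesting over n
Complexity: O(n^3)

O(n^3)


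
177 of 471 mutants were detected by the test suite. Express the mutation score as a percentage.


Mutation score = killed / total * 100
Mutation score = 177 / 471 * 100
Mutation score = 37.58%

37.58%


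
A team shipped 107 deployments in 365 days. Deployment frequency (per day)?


Formula: deployments per day = releases / days
= 107 / 365
= 0.293 deploys/day
(equivalently, 2.05 deploys/week)

0.293 deploys/day


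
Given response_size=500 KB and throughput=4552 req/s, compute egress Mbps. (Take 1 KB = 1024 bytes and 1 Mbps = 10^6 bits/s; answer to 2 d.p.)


Formula: Mbps = payload_bytes * RPS * 8 / 1e6
Payload per request = 500 KB = 500 * 1024 = 512000 bytes
Total bytes/sec = 512000 * 4552 = 2330624000
Total bits/sec = 2330624000 * 8 = 18644992000
Mbps = 18644992000 / 1e6 = 18644.99

18644.99 Mbps


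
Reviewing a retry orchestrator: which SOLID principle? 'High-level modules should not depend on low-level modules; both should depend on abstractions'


This describes the Dependency Inversion Principle (DIP)

Dependency Inversion Principle (DIP)


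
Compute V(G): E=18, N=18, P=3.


Formula: V(G) = E - N + 2P
V(G) = 18 - 18 + 2*3
V(G) = 0 + 6
V(G) = 6

6


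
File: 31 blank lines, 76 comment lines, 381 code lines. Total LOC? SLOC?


Total LOC = blank + comment + code
Total LOC = 31 + 76 + 381 = 488
SLOC (source only) = code = 381

Total LOC: 488, SLOC: 381


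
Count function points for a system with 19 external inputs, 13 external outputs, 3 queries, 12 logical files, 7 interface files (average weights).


UFP = EI*4 + EO*5 + EQ*4 + ILF*10 + EIF*7
UFP = 19*4 + 13*5 + 3*4 + 12*10 + 7*7
UFP = 76 + 65 + 12 + 120 + 49
UFP = 322

322


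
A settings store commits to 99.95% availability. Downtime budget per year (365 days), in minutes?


Formula: allowed downtime = period * (100 - SLA) / 100
Period (year (365 days)) = 525600 minutes
Unavailability fraction = (100 - 99.95) / 100
Allowed downtime = 525600 * (100 - 99.95) / 100
Allowed downtime = 262.8 minutes

262.8 minutes


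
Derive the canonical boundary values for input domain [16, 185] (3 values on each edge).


Range: [16, 185]
Boundaries: just below min, min, min+1, max-1, max, just above max
Values: [15, 16, 17, 184, 185, 186]

[15, 16, 17, 184, 185, 186]


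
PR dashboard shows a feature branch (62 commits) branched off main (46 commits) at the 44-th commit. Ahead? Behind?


Common ancestor: commit #44
feature commits after divergence: 62 - 44 = 18
main commits after divergence: 46 - 44 = 2
feature is 18 commits ahead of main
main is 2 commits ahead of feature

feature ahead: 18, main ahead: 2


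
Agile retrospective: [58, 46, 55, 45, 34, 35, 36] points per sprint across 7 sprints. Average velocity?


Formula: Avg velocity = Total points / Number of sprints
Points: [58, 46, 55, 45, 34, 35, 36]
Sum = 58 + 46 + 55 + 45 + 34 + 35 + 36 = 309
Avg velocity = 309 / 7 = 44.14 points/sprint

44.14 points/sprint


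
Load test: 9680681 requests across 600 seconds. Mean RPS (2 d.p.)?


Formula: throughput = requests / seconds
throughput = 9680681 / 600
throughput = 16134.47 requests/second

16134.47 requests/second


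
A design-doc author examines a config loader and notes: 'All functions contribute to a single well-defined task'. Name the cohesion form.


Reasoning: Best: single purpose
Type: Functional cohesion

Functional cohesion


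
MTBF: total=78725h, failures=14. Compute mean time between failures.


Formula: MTBF = Total operating time / Number of failures
MTBF = 78725 / 14
MTBF = 5623.21 hours

5623.21 hours


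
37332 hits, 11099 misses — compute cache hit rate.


Formula: hit rate = hits / (hits + misses) * 100
hit rate = 37332 / (37332 + 11099) * 100
hit rate = 37332 / 48431 * 100
hit rate = 77.08%

77.08%


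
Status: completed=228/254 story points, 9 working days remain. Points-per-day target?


Formula: Required rate = Remaining points / Days left
Remaining = 254 - 228 = 26 points
Required rate = 26 / 9 = 2.89 points/day

2.89 points/day


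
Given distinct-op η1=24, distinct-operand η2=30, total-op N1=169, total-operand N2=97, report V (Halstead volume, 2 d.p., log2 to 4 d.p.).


Formula: V = N * log2(η), where N = N1 + N2 and η = η1 + η2
η = 24 + 30 = 54
N = 169 + 97 = 266
log2(54) ≈ 5.7549
V = 266 * 5.7549 = 1530.80

1530.80


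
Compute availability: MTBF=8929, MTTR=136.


Availability = MTBF / (MTBF + MTTR)
Availability = 8929 / (8929 + 136)
Availability = 8929 / 9065
Availability = 98.4997%

98.4997%


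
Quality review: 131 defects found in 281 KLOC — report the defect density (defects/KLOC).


Defect density = defects / KLOC
Defect density = 131 / 281
Defect density = 0.466 defects/KLOC

0.466 defects/KLOC


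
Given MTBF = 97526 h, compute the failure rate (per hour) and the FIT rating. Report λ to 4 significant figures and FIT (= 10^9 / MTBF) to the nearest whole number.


Formula: λ = 1 / MTBF; FIT = λ × 1e9 = 1e9 / MTBF
λ = 1 / 97526 ≈ 1.025e-05 failures/hour
FIT = 1e9 / 97526 ≈ 10254 failures per 1e9 hours (nearest whole number)

λ = 1.025e-05 /h, FIT = 10254
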